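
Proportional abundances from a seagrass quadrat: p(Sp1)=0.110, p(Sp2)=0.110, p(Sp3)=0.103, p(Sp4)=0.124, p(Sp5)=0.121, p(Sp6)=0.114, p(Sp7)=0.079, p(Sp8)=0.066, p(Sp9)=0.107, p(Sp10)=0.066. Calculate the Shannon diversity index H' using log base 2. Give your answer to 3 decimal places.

3.290

Each pᵢ log₂ pᵢ term (working shown to 5 dp, full precision carried): 0.11×(-3.18442)=-0.35029, 0.11×(-3.18442)=-0.35029, 0.103×(-3.27928)=-0.33777, 0.124×(-3.01159)=-0.37344, 0.121×(-3.04692)=-0.36868, 0.114×(-3.13289)=-0.35715, 0.079×(-3.66200)=-0.28930, 0.066×(-3.92139)=-0.25881, 0.107×(-3.22432)=-0.34500, 0.066×(-3.92139)=-0.25881.
Sum = -3.28953, so H' = 3.290.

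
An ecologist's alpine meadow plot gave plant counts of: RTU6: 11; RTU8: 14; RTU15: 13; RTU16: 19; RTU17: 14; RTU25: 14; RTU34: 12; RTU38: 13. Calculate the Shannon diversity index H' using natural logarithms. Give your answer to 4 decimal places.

Total N = 11+14+13+19+14+14+12+13 = 110, so the proportions are 0.1, 0.127273, 0.118182, 0.172727, 0.127273, 0.127273, 0.109091, 0.118182 (working shown to 6 dp, full precision carried).
Each pᵢ ln pᵢ term: 0.1×(-2.302585)=-0.230259, 0.127273×(-2.061423)=-0.262363, 0.118182×(-2.135531)=-0.252381, 0.172727×(-1.756041)=-0.303316, 0.127273×(-2.061423)=-0.262363, 0.127273×(-2.061423)=-0.262363, 0.109091×(-2.215574)=-0.241699, 0.118182×(-2.135531)=-0.252381.
Sum = -2.067124, so H' = 2.0671.

2.0671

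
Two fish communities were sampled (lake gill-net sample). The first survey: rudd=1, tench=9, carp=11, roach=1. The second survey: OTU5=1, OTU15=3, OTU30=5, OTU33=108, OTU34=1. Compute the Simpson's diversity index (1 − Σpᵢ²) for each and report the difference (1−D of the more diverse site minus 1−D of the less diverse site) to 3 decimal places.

0.419

The first survey: N=22, proportions 0.04545, 0.40909, 0.5, 0.04545, giving 1−D = 0.57851 (working shown to 5 dp, full precision carried).
The second survey: N=118, proportions 0.00847, 0.02542, 0.04237, 0.91525, 0.00847, giving 1−D = 0.15972.
Difference = |0.57851 − 0.15972| = 0.41879, i.e. 0.419 to 3 decimal places.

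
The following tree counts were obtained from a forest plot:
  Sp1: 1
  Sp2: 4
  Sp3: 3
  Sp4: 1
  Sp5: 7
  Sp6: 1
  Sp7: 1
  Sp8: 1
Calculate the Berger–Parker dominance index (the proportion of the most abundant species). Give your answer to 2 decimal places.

Total N = 1+4+3+1+7+1+1+1 = 19, so the proportions are 0.0526, 0.2105, 0.1579, 0.0526, 0.3684, 0.0526, 0.0526, 0.0526 (working shown to 4 dp, full precision carried).
The largest proportion is 0.3684, i.e. d = 0.37 to 2 decimal places.

0.37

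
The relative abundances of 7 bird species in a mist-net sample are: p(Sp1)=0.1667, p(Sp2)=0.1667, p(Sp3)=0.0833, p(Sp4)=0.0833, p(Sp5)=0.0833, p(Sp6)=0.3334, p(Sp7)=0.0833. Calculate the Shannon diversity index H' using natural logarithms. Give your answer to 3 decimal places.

1.792

Each pᵢ ln pᵢ term (working shown to 5 dp, full precision carried): 0.1667×(-1.79156)=-0.29865, 0.1667×(-1.79156)=-0.29865, 0.0833×(-2.48531)=-0.20703, 0.0833×(-2.48531)=-0.20703, 0.0833×(-2.48531)=-0.20703, 0.3334×(-1.09841)=-0.36621, 0.0833×(-2.48531)=-0.20703.
Sum = -1.79162, so H' = 1.792.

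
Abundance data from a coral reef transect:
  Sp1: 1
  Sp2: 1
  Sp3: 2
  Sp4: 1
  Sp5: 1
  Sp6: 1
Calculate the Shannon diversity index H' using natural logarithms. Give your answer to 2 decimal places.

1.75

Total N = 1+1+2+1+1+1 = 7, so the proportions are 0.1429, 0.1429, 0.2857, 0.1429, 0.1429, 0.1429 (working shown to 4 dp, full precision carried).
Each pᵢ ln pᵢ term: 0.1429×(-1.9459)=-0.2780, 0.1429×(-1.9459)=-0.2780, 0.2857×(-1.2528)=-0.3579, 0.1429×(-1.9459)=-0.2780, 0.1429×(-1.9459)=-0.2780, 0.1429×(-1.9459)=-0.2780.
Sum = -1.7479, so H' = 1.75.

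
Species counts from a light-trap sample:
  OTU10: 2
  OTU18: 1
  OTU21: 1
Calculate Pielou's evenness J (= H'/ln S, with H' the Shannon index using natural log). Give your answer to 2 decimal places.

Total N = 2+1+1 = 4, so the proportions are 0.5, 0.25, 0.25 (working shown to 4 dp, full precision carried).
H' = −Σ pᵢ ln pᵢ = −((-0.3466) + (-0.3466) + (-0.3466)) = 1.0397.
With S = 3 species, ln S = 1.0986, so J = 1.0397/1.0986 = 0.9464, i.e. 0.95 to 2 decimal places.

0.95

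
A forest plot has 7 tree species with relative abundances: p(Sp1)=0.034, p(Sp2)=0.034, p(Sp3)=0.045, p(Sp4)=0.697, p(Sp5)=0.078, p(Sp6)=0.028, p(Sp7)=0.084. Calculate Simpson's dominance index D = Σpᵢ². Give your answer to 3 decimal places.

0.504

D = 0.034² + 0.034² + 0.045² + 0.697² + 0.078² + 0.028² + 0.084² = 0.00116 + 0.00116 + 0.00202 + 0.48581 + 0.00608 + 0.00078 + 0.00706 = 0.50407 (working shown to 5 dp, full precision carried).
To 3 decimal places, D = 0.504.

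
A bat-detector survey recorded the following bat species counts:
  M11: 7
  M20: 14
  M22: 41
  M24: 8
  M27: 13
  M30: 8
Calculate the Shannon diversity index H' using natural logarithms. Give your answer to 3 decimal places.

1.550

Total N = 7+14+41+8+13+8 = 91, so the proportions are 0.07692, 0.15385, 0.45055, 0.08791, 0.14286, 0.08791 (working shown to 5 dp, full precision carried).
Each pᵢ ln pᵢ term: 0.07692×(-2.56495)=-0.19730, 0.15385×(-1.87180)=-0.28797, 0.45055×(-0.79729)=-0.35922, 0.08791×(-2.43142)=-0.21375, 0.14286×(-1.94591)=-0.27799, 0.08791×(-2.43142)=-0.21375.
Sum = -1.54998, so H' = 1.550.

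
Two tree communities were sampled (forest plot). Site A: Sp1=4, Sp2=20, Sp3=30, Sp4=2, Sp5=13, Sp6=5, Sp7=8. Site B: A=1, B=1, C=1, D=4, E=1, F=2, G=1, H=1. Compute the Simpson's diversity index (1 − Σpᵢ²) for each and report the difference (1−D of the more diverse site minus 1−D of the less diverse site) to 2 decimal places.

Site A: N=82, proportions 0.0488, 0.2439, 0.3659, 0.0244, 0.1585, 0.061, 0.0976, giving 1−D = 0.7653 (working shown to 4 dp, full precision carried).
Site B: N=12, proportions 0.0833, 0.0833, 0.0833, 0.3333, 0.0833, 0.1667, 0.0833, 0.0833, giving 1−D = 0.8194.
Difference = |0.7653 − 0.8194| = 0.0541, i.e. 0.05 to 2 decimal places.

0.05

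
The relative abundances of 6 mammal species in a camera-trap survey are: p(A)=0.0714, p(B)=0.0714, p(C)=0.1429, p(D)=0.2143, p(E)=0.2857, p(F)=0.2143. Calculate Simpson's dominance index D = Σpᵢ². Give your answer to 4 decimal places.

0.2041

D = 0.0714² + 0.0714² + 0.1429² + 0.2143² + 0.2857² + 0.2143² = 0.005098 + 0.005098 + 0.020420 + 0.045924 + 0.081624 + 0.045924 = 0.204090 (working shown to 6 dp, full precision carried).
To 4 decimal places, D = 0.2041.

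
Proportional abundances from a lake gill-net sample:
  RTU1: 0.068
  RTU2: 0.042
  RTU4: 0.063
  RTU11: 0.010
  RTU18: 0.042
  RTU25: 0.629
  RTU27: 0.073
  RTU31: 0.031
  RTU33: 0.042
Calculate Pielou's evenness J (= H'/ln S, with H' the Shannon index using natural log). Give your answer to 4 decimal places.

0.6339

H' = −Σ pᵢ ln pᵢ = −((-0.182801) + (-0.133144) + (-0.174171) + (-0.046052) + (-0.133144) + (-0.291620) + (-0.191063) + (-0.107687) + (-0.133144)) = 1.392823 (working shown to 6 dp, full precision carried).
With S = 9 species, ln S = 2.197225, so J = 1.392823/2.197225 = 0.633901, i.e. 0.6339 to 4 decimal places.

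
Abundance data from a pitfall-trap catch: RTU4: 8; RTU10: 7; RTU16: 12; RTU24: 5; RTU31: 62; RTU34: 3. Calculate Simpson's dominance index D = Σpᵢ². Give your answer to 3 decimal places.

Total N = 8+7+12+5+62+3 = 97, so the proportions are 0.08247, 0.07216, 0.12371, 0.05155, 0.63918, 0.03093 (working shown to 5 dp, full precision carried).
D = 0.08247² + 0.07216² + 0.12371² + 0.05155² + 0.63918² + 0.03093² = 0.00680 + 0.00521 + 0.01530 + 0.00266 + 0.40855 + 0.00096 = 0.43947.
To 3 decimal places, D = 0.439.

0.439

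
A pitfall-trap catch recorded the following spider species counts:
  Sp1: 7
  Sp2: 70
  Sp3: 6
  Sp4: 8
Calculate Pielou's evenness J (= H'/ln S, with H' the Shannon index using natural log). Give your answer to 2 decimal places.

0.57

Total N = 7+70+6+8 = 91, so the proportions are 0.0769, 0.7692, 0.0659, 0.0879 (working shown to 4 dp, full precision carried).
H' = −Σ pᵢ ln pᵢ = −((-0.1973) + (-0.2018) + (-0.1793) + (-0.2138)) = 0.7922.
With S = 4 species, ln S = 1.3863, so J = 0.7922/1.3863 = 0.5714, i.e. 0.57 to 2 decimal places.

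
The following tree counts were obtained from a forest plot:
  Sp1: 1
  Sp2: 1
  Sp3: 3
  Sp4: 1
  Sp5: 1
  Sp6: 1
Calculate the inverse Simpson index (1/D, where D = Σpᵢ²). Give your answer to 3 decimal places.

Total N = 1+1+3+1+1+1 = 8, so the proportions are 0.125, 0.125, 0.375, 0.125, 0.125, 0.125 (working shown to 7 dp, full precision carried).
D = 0.125² + 0.125² + 0.375² + 0.125² + 0.125² + 0.125² = 0.0156250 + 0.0156250 + 0.1406250 + 0.0156250 + 0.0156250 + 0.0156250 = 0.2187500.
So 1/D = 4.57143, i.e. 4.571 to 3 decimal places.

4.571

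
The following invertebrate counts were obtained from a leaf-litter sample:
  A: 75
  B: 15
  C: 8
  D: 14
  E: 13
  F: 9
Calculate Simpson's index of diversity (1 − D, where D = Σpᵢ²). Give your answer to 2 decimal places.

Total N = 75+15+8+14+13+9 = 134, so the proportions are 0.5597, 0.1119, 0.0597, 0.1045, 0.097, 0.0672 (working shown to 4 dp, full precision carried).
D = 0.5597² + 0.1119² + 0.0597² + 0.1045² + 0.097² + 0.0672² = 0.3133 + 0.0125 + 0.0036 + 0.0109 + 0.0094 + 0.0045 = 0.3542.
So 1 − D = 0.6458, i.e. 0.65 to 2 decimal places.

0.65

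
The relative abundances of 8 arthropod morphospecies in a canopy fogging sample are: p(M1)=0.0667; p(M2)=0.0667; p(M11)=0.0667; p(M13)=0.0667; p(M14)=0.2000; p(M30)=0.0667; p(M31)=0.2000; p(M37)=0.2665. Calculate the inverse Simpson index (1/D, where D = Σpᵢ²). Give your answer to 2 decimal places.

D = 0.0667² + 0.0667² + 0.0667² + 0.0667² + 0.2² + 0.0667² + 0.2² + 0.2665² = 0.004449 + 0.004449 + 0.004449 + 0.004449 + 0.040000 + 0.004449 + 0.040000 + 0.071022 = 0.173267 (working shown to 6 dp, full precision carried).
So 1/D = 5.7714, i.e. 5.77 to 2 decimal places.

5.77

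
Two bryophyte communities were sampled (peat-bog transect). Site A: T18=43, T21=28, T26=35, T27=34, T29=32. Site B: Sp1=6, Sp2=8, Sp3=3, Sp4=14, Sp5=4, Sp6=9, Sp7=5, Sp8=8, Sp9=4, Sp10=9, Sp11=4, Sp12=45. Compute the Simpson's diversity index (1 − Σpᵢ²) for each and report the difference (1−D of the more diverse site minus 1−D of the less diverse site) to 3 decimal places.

0.018

Site A: N=172, proportions 0.25, 0.16279, 0.20349, 0.19767, 0.18605, giving 1−D = 0.79590 (working shown to 5 dp, full precision carried).
Site B: N=119, proportions 0.05042, 0.06723, 0.02521, 0.11765, 0.03361, 0.07563, 0.04202, 0.06723, 0.03361, 0.07563, 0.03361, 0.37815, giving 1−D = 0.81435.
Difference = |0.79590 − 0.81435| = 0.01845, i.e. 0.018 to 3 decimal places.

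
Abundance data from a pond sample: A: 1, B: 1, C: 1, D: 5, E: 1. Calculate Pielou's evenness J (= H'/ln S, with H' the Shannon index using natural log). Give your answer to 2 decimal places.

Total N = 1+1+1+5+1 = 9, so the proportions are 0.1111, 0.1111, 0.1111, 0.5556, 0.1111 (working shown to 4 dp, full precision carried).
H' = −Σ pᵢ ln pᵢ = −((-0.2441) + (-0.2441) + (-0.2441) + (-0.3265) + (-0.2441)) = 1.3031.
With S = 5 species, ln S = 1.6094, so J = 1.3031/1.6094 = 0.8097, i.e. 0.81 to 2 decimal places.

0.81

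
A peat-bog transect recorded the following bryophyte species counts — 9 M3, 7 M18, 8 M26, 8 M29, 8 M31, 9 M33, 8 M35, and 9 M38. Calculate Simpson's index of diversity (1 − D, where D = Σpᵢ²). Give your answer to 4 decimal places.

Total N = 9+7+8+8+8+9+8+9 = 66, so the proportions are 0.136364, 0.106061, 0.121212, 0.121212, 0.121212, 0.136364, 0.121212, 0.136364 (working shown to 6 dp, full precision carried).
D = 0.136364² + 0.106061² + 0.121212² + 0.121212² + 0.121212² + 0.136364² + 0.121212² + 0.136364² = 0.018595 + 0.011249 + 0.014692 + 0.014692 + 0.014692 + 0.018595 + 0.014692 + 0.018595 = 0.125803.
So 1 − D = 0.874197, i.e. 0.8742 to 4 decimal places.

0.8742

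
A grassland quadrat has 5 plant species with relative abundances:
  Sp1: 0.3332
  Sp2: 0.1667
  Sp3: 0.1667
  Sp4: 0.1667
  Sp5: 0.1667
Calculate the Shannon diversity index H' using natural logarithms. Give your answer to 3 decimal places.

1.561

Each pᵢ ln pᵢ term (working shown to 5 dp, full precision carried): 0.3332×(-1.09901)=-0.36619, 0.1667×(-1.79156)=-0.29865, 0.1667×(-1.79156)=-0.29865, 0.1667×(-1.79156)=-0.29865, 0.1667×(-1.79156)=-0.29865.
Sum = -1.56080, so H' = 1.561.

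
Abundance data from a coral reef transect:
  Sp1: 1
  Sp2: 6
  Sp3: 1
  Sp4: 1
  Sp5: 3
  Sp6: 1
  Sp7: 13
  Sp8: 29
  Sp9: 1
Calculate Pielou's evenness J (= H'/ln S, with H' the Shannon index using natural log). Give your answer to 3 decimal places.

Total N = 1+6+1+1+3+1+13+29+1 = 56, so the proportions are 0.01786, 0.10714, 0.01786, 0.01786, 0.05357, 0.01786, 0.23214, 0.51786, 0.01786 (working shown to 5 dp, full precision carried).
H' = −Σ pᵢ ln pᵢ = −((-0.07188) + (-0.23931) + (-0.07188) + (-0.07188) + (-0.15679) + (-0.07188) + (-0.33902) + (-0.34078) + (-0.07188)) = 1.43531.
With S = 9 species, ln S = 2.19722, so J = 1.43531/2.19722 = 0.65324, i.e. 0.653 to 3 decimal places.

0.653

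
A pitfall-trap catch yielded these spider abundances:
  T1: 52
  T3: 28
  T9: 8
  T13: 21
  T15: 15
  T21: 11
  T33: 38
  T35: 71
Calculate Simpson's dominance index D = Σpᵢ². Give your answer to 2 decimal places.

0.18

Total N = 52+28+8+21+15+11+38+71 = 244, so the proportions are 0.2131, 0.1148, 0.0328, 0.0861, 0.0615, 0.0451, 0.1557, 0.291 (working shown to 4 dp, full precision carried).
D = 0.2131² + 0.1148² + 0.0328² + 0.0861² + 0.0615² + 0.0451² + 0.1557² + 0.291² = 0.0454 + 0.0132 + 0.0011 + 0.0074 + 0.0038 + 0.0020 + 0.0243 + 0.0847 = 0.1818.
To 2 decimal places, D = 0.18.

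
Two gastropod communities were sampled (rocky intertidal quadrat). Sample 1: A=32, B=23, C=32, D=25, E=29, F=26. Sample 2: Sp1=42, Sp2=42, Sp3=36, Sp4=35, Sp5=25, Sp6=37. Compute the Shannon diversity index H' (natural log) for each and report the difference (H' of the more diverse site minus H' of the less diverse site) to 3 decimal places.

0.006

Sample 1: N=167, proportions 0.19162, 0.13772, 0.19162, 0.1497, 0.17365, 0.15569, giving H' = 1.78412 (working shown to 5 dp, full precision carried).
Sample 2: N=217, proportions 0.19355, 0.19355, 0.1659, 0.16129, 0.11521, 0.17051, giving H' = 1.77859.
Difference = |1.78412 − 1.77859| = 0.00553, i.e. 0.006 to 3 decimal places.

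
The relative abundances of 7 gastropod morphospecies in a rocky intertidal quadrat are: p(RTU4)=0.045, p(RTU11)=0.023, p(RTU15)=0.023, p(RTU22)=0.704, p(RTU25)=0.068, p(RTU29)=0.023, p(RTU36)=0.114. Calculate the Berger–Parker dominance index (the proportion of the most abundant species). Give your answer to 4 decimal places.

The largest proportion is 0.704, i.e. d = 0.7040 to 4 decimal places.

0.7040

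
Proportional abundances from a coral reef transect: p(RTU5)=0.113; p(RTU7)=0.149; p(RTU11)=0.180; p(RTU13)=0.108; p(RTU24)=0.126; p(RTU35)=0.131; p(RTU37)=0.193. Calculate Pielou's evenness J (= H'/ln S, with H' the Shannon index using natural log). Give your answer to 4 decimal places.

H' = −Σ pᵢ ln pᵢ = −((-0.246382) + (-0.283668) + (-0.308664) + (-0.240367) + (-0.261006) + (-0.266265) + (-0.317498)) = 1.923848 (working shown to 6 dp, full precision carried).
With S = 7 species, ln S = 1.945910, so J = 1.923848/1.945910 = 0.988663, i.e. 0.9887 to 4 decimal places.

0.9887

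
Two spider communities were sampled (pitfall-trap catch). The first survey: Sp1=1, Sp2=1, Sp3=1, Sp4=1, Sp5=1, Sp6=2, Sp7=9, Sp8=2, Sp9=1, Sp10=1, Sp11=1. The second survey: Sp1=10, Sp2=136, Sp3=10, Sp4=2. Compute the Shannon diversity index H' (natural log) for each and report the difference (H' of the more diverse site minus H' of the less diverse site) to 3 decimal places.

The first survey: N=21, proportions 0.04762, 0.04762, 0.04762, 0.04762, 0.04762, 0.09524, 0.42857, 0.09524, 0.04762, 0.04762, 0.04762, giving H' = 1.97083 (working shown to 5 dp, full precision carried).
The second survey: N=158, proportions 0.06329, 0.86076, 0.06329, 0.01266, giving H' = 0.53374.
Difference = |1.97083 − 0.53374| = 1.43709, i.e. 1.437 to 3 decimal places.

1.437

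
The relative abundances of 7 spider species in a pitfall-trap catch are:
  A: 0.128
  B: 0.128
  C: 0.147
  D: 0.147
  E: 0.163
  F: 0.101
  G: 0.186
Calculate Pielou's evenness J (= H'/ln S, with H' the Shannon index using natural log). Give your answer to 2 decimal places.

H' = −Σ pᵢ ln pᵢ = −((-0.2631) + (-0.2631) + (-0.2818) + (-0.2818) + (-0.2957) + (-0.2316) + (-0.3129)) = 1.9301 (working shown to 4 dp, full precision carried).
With S = 7 species, ln S = 1.9459, so J = 1.9301/1.9459 = 0.9919, i.e. 0.99 to 2 decimal places.

0.99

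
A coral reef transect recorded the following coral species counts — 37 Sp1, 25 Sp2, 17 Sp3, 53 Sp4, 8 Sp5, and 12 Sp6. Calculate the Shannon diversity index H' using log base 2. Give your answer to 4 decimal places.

2.3207

Total N = 37+25+17+53+8+12 = 152, so the proportions are 0.243421, 0.164474, 0.111842, 0.348684, 0.052632, 0.078947 (working shown to 6 dp, full precision carried).
Each pᵢ log₂ pᵢ term: 0.243421×(-2.038474)=-0.496208, 0.164474×(-2.604071)=-0.428301, 0.111842×(-3.160465)=-0.353473, 0.348684×(-1.520007)=-0.530002, 0.052632×(-4.247928)=-0.223575, 0.078947×(-3.662965)=-0.289181.
Sum = -2.320741, so H' = 2.3207.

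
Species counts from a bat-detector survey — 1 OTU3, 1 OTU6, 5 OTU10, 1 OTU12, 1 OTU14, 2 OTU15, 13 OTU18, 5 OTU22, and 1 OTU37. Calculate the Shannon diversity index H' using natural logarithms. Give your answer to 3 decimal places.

1.707

Total N = 1+1+5+1+1+2+13+5+1 = 30, so the proportions are 0.03333, 0.03333, 0.16667, 0.03333, 0.03333, 0.06667, 0.43333, 0.16667, 0.03333 (working shown to 5 dp, full precision carried).
Each pᵢ ln pᵢ term: 0.03333×(-3.40120)=-0.11337, 0.03333×(-3.40120)=-0.11337, 0.16667×(-1.79176)=-0.29863, 0.03333×(-3.40120)=-0.11337, 0.03333×(-3.40120)=-0.11337, 0.06667×(-2.70805)=-0.18054, 0.43333×(-0.83625)=-0.36237, 0.16667×(-1.79176)=-0.29863, 0.03333×(-3.40120)=-0.11337.
Sum = -1.70703, so H' = 1.707.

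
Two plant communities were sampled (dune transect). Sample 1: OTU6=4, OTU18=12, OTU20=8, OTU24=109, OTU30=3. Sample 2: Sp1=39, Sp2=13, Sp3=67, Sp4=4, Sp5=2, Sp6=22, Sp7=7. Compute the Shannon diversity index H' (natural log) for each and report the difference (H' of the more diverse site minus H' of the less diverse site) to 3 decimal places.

0.742

Sample 1: N=136, proportions 0.02941, 0.08824, 0.05882, 0.80147, 0.02206, giving H' = 0.74609 (working shown to 5 dp, full precision carried).
Sample 2: N=154, proportions 0.25325, 0.08442, 0.43506, 0.02597, 0.01299, 0.14286, 0.04545, giving H' = 1.48829.
Difference = |0.74609 − 1.48829| = 0.74220, i.e. 0.742 to 3 decimal places.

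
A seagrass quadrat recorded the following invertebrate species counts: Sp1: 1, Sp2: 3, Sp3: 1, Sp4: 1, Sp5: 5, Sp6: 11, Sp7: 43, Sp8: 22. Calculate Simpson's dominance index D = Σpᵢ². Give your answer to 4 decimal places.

Total N = 1+3+1+1+5+11+43+22 = 87, so the proportions are 0.011494, 0.034483, 0.011494, 0.011494, 0.057471, 0.126437, 0.494253, 0.252874 (working shown to 6 dp, full precision carried).
D = 0.011494² + 0.034483² + 0.011494² + 0.011494² + 0.057471² + 0.126437² + 0.494253² + 0.252874² = 0.000132 + 0.001189 + 0.000132 + 0.000132 + 0.003303 + 0.015986 + 0.244286 + 0.063945 = 0.329106.
To 4 decimal places, D = 0.3291.

0.3291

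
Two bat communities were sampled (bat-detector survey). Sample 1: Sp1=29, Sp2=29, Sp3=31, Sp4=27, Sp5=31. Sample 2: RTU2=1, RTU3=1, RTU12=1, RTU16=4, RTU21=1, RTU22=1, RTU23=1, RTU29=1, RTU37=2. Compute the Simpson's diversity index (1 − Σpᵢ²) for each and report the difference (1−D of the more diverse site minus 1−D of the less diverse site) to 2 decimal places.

Sample 1: N=147, proportions 0.197279, 0.197279, 0.210884, 0.183673, 0.210884, giving 1−D = 0.799482 (working shown to 6 dp, full precision carried).
Sample 2: N=13, proportions 0.076923, 0.076923, 0.076923, 0.307692, 0.076923, 0.076923, 0.076923, 0.076923, 0.153846, giving 1−D = 0.840237.
Difference = |0.799482 − 0.840237| = 0.040755, i.e. 0.04 to 2 decimal places.

0.04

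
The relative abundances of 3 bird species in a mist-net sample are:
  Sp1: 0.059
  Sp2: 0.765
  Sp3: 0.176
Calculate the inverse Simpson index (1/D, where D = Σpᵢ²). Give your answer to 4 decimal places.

1.6137

D = 0.059² + 0.765² + 0.176² = 0.0034810 + 0.5852250 + 0.0309760 = 0.6196820 (working shown to 7 dp, full precision carried).
So 1/D = 1.613731, i.e. 1.6137 to 4 decimal places.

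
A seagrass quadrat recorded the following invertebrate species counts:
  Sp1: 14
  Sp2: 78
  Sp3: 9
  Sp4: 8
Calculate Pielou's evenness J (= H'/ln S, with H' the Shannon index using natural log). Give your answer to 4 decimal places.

0.6497

Total N = 14+78+9+8 = 109, so the proportions are 0.12844, 0.715596, 0.082569, 0.073394 (working shown to 6 dp, full precision carried).
H' = −Σ pᵢ ln pᵢ = −((-0.263597) + (-0.239466) + (-0.205937) + (-0.191700)) = 0.900700.
With S = 4 species, ln S = 1.386294, so J = 0.900700/1.386294 = 0.649718, i.e. 0.6497 to 4 decimal places.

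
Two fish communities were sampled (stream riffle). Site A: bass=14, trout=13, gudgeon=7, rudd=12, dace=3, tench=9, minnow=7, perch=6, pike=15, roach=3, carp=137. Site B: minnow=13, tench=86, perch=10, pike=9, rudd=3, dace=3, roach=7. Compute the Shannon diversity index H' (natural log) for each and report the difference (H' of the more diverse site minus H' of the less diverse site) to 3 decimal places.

Site A: N=226, proportions 0.06195, 0.05752, 0.03097, 0.0531, 0.01327, 0.03982, 0.03097, 0.02655, 0.06637, 0.01327, 0.60619, giving H' = 1.53059 (working shown to 5 dp, full precision carried).
Site B: N=131, proportions 0.09924, 0.65649, 0.07634, 0.0687, 0.0229, 0.0229, 0.05344, giving H' = 1.21541.
Difference = |1.53059 − 1.21541| = 0.31518, i.e. 0.315 to 3 decimal places.

0.315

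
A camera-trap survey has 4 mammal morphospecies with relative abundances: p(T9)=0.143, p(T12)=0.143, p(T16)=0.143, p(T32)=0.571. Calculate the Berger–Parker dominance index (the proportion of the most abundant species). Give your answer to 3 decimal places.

The largest proportion is 0.571, i.e. d = 0.571 to 3 decimal places.

0.571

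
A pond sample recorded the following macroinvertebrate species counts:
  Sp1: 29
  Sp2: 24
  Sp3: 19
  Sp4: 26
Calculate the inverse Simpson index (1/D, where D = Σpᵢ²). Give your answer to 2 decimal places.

Total N = 29+24+19+26 = 98, so the proportions are 0.295918, 0.244898, 0.193878, 0.265306 (working shown to 6 dp, full precision carried).
D = 0.295918² + 0.244898² + 0.193878² + 0.265306² = 0.087568 + 0.059975 + 0.037589 + 0.070387 = 0.255519.
So 1/D = 3.9136, i.e. 3.91 to 2 decimal places.

3.91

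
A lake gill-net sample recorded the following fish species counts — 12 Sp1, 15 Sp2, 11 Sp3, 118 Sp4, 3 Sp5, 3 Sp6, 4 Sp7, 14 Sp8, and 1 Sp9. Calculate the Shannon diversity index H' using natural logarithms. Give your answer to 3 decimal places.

Total N = 12+15+11+118+3+3+4+14+1 = 181, so the proportions are 0.0663, 0.08287, 0.06077, 0.65193, 0.01657, 0.01657, 0.0221, 0.07735, 0.00552 (working shown to 5 dp, full precision carried).
Each pᵢ ln pᵢ term: 0.0663×(-2.71359)=-0.17991, 0.08287×(-2.49045)=-0.20639, 0.06077×(-2.80060)=-0.17020, 0.65193×(-0.42781)=-0.27891, 0.01657×(-4.09988)=-0.06795, 0.01657×(-4.09988)=-0.06795, 0.0221×(-3.81220)=-0.08425, 0.07735×(-2.55944)=-0.19797, 0.00552×(-5.19850)=-0.02872.
Sum = -1.28225, so H' = 1.282.

1.282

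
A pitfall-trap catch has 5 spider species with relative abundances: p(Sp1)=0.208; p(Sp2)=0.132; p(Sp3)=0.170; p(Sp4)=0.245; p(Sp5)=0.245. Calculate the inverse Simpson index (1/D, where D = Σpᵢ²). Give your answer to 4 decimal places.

4.7701

D = 0.208² + 0.132² + 0.17² + 0.245² + 0.245² = 0.04326400 + 0.01742400 + 0.02890000 + 0.06002500 + 0.06002500 = 0.20963800 (working shown to 8 dp, full precision carried).
So 1/D = 4.770128, i.e. 4.7701 to 4 decimal places.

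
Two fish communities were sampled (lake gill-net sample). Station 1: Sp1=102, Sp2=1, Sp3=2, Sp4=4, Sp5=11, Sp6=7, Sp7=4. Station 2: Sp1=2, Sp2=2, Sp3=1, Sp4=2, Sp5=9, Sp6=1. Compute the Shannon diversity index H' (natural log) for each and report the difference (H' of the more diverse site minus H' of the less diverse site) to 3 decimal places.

0.552

Station 1: N=131, proportions 0.778626, 0.007634, 0.015267, 0.030534, 0.083969, 0.053435, 0.030534, giving H' = 0.873502 (working shown to 6 dp, full precision carried).
Station 2: N=17, proportions 0.117647, 0.117647, 0.058824, 0.117647, 0.529412, 0.058824, giving H' = 1.425337.
Difference = |0.873502 − 1.425337| = 0.551835, i.e. 0.552 to 3 decimal places.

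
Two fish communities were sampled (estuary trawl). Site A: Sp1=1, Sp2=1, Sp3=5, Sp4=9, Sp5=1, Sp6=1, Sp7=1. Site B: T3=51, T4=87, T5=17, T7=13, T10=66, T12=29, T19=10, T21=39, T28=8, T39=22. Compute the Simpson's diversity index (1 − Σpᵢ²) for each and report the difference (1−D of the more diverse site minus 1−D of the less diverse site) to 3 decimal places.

0.154

Site A: N=19, proportions 0.05263, 0.05263, 0.26316, 0.47368, 0.05263, 0.05263, 0.05263, giving 1−D = 0.69252 (working shown to 5 dp, full precision carried).
Site B: N=342, proportions 0.14912, 0.25439, 0.04971, 0.03801, 0.19298, 0.0848, 0.02924, 0.11404, 0.02339, 0.06433, giving 1−D = 0.84616.
Difference = |0.69252 − 0.84616| = 0.15364, i.e. 0.154 to 3 decimal places.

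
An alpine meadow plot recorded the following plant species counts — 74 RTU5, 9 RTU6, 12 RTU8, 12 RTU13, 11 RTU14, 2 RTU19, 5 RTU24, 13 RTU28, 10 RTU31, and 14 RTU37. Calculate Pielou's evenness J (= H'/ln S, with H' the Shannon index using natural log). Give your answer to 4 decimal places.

0.7966

Total N = 74+9+12+12+11+2+5+13+10+14 = 162, so the proportions are 0.45679, 0.055556, 0.074074, 0.074074, 0.067901, 0.012346, 0.030864, 0.080247, 0.061728, 0.08642 (working shown to 6 dp, full precision carried).
H' = −Σ pᵢ ln pᵢ = −((-0.357909) + (-0.160576) + (-0.192792) + (-0.192792) + (-0.182634) + (-0.054252) + (-0.107351) + (-0.202435) + (-0.171914) + (-0.211602)) = 1.834257.
With S = 10 species, ln S = 2.302585, so J = 1.834257/2.302585 = 0.796608, i.e. 0.7966 to 4 decimal places.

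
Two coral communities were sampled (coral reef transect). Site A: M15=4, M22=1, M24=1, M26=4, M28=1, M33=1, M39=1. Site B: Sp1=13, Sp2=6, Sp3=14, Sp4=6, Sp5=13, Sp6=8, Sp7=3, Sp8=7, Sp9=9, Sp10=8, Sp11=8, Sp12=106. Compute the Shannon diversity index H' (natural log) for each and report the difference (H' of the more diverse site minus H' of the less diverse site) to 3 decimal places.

0.079

Site A: N=13, proportions 0.30769, 0.07692, 0.07692, 0.30769, 0.07692, 0.07692, 0.07692, giving H' = 1.71185 (working shown to 5 dp, full precision carried).
Site B: N=201, proportions 0.06468, 0.02985, 0.06965, 0.02985, 0.06468, 0.0398, 0.01493, 0.03483, 0.04478, 0.0398, 0.0398, 0.52736, giving H' = 1.79057.
Difference = |1.71185 − 1.79057| = 0.07872, i.e. 0.079 to 3 decimal places.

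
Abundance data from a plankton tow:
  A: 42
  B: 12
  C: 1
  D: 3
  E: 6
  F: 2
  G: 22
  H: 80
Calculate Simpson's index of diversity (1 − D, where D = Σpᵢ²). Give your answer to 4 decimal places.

0.6867

Total N = 42+12+1+3+6+2+22+80 = 168, so the proportions are 0.25, 0.071429, 0.005952, 0.017857, 0.035714, 0.011905, 0.130952, 0.47619 (working shown to 6 dp, full precision carried).
D = 0.25² + 0.071429² + 0.005952² + 0.017857² + 0.035714² + 0.011905² + 0.130952² + 0.47619² = 0.062500 + 0.005102 + 0.000035 + 0.000319 + 0.001276 + 0.000142 + 0.017149 + 0.226757 = 0.313279.
So 1 − D = 0.686721, i.e. 0.6867 to 4 decimal places.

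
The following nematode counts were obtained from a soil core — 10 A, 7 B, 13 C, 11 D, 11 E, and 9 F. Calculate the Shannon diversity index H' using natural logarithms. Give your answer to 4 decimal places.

Total N = 10+7+13+11+11+9 = 61, so the proportions are 0.163934, 0.114754, 0.213115, 0.180328, 0.180328, 0.147541 (working shown to 6 dp, full precision carried).
Each pᵢ ln pᵢ term: 0.163934×(-1.808289)=-0.296441, 0.114754×(-2.164964)=-0.248438, 0.213115×(-1.545925)=-0.329459, 0.180328×(-1.712979)=-0.308898, 0.180328×(-1.712979)=-0.308898, 0.147541×(-1.913649)=-0.282342.
Sum = -1.774476, so H' = 1.7745.

1.7745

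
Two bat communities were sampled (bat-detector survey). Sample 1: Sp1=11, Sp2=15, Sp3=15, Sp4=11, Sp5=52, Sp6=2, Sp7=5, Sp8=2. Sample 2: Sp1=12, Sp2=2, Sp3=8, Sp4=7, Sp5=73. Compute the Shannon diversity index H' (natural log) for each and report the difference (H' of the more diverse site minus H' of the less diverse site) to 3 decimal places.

0.676

Sample 1: N=113, proportions 0.09735, 0.13274, 0.13274, 0.09735, 0.46018, 0.0177, 0.04425, 0.0177, giving H' = 1.62757 (working shown to 5 dp, full precision carried).
Sample 2: N=102, proportions 0.11765, 0.01961, 0.07843, 0.06863, 0.71569, giving H' = 0.95178.
Difference = |1.62757 − 0.95178| = 0.67579, i.e. 0.676 to 3 decimal places.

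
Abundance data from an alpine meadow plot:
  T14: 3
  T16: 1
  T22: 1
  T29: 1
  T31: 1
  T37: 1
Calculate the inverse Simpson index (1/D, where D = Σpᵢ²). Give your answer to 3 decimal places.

Total N = 3+1+1+1+1+1 = 8, so the proportions are 0.375, 0.125, 0.125, 0.125, 0.125, 0.125 (working shown to 7 dp, full precision carried).
D = 0.375² + 0.125² + 0.125² + 0.125² + 0.125² + 0.125² = 0.1406250 + 0.0156250 + 0.0156250 + 0.0156250 + 0.0156250 + 0.0156250 = 0.2187500.
So 1/D = 4.57143, i.e. 4.571 to 3 decimal places.

4.571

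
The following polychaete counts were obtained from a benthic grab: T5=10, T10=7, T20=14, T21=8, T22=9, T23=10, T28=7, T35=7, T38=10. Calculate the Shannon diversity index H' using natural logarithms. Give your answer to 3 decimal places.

2.171

Total N = 10+7+14+8+9+10+7+7+10 = 82, so the proportions are 0.12195, 0.08537, 0.17073, 0.09756, 0.10976, 0.12195, 0.08537, 0.08537, 0.12195 (working shown to 5 dp, full precision carried).
Each pᵢ ln pᵢ term: 0.12195×(-2.10413)=-0.25660, 0.08537×(-2.46081)=-0.21007, 0.17073×(-1.76766)=-0.30180, 0.09756×(-2.32728)=-0.22705, 0.10976×(-2.20949)=-0.24251, 0.12195×(-2.10413)=-0.25660, 0.08537×(-2.46081)=-0.21007, 0.08537×(-2.46081)=-0.21007, 0.12195×(-2.10413)=-0.25660.
Sum = -2.17137, so H' = 2.171.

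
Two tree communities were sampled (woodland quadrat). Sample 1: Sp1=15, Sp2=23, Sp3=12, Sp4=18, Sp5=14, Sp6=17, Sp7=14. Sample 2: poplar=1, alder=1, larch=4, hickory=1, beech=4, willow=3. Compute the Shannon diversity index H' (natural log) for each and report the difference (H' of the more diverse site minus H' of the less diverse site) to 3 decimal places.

0.314

Sample 1: N=113, proportions 0.132743, 0.20354, 0.106195, 0.159292, 0.123894, 0.150442, 0.123894, giving H' = 1.925256 (working shown to 6 dp, full precision carried).
Sample 2: N=14, proportions 0.071429, 0.071429, 0.285714, 0.071429, 0.285714, 0.214286, giving H' = 1.611472.
Difference = |1.925256 − 1.611472| = 0.313784, i.e. 0.314 to 3 decimal places.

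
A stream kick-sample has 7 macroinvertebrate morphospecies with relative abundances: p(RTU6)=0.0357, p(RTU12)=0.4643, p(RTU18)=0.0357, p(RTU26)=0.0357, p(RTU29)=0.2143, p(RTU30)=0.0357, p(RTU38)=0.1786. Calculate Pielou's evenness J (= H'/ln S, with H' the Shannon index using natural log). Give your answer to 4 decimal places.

0.7554

H' = −Σ pᵢ ln pᵢ = −((-0.118974) + (-0.356222) + (-0.118974) + (-0.118974) + (-0.330103) + (-0.118974) + (-0.307658)) = 1.469879 (working shown to 6 dp, full precision carried).
With S = 7 species, ln S = 1.945910, so J = 1.469879/1.945910 = 0.755368, i.e. 0.7554 to 4 decimal places.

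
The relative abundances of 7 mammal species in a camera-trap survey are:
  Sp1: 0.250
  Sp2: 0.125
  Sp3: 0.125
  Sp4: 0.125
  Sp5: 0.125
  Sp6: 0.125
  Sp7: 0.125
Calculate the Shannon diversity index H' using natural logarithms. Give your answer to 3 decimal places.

1.906

Each pᵢ ln pᵢ term (working shown to 5 dp, full precision carried): 0.25×(-1.38629)=-0.34657, 0.125×(-2.07944)=-0.25993, 0.125×(-2.07944)=-0.25993, 0.125×(-2.07944)=-0.25993, 0.125×(-2.07944)=-0.25993, 0.125×(-2.07944)=-0.25993, 0.125×(-2.07944)=-0.25993.
Sum = -1.90615, so H' = 1.906.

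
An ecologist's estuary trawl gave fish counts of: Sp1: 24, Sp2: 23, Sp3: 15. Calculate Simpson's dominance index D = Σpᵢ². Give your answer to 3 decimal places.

0.346

Total N = 24+23+15 = 62, so the proportions are 0.3871, 0.37097, 0.24194 (working shown to 5 dp, full precision carried).
D = 0.3871² + 0.37097² + 0.24194² = 0.14984 + 0.13762 + 0.05853 = 0.34599.
To 3 decimal places, D = 0.346.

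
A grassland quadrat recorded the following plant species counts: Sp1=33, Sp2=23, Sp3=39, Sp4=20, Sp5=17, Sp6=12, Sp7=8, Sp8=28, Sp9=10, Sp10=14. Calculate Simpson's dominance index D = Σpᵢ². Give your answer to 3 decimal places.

0.123

Total N = 33+23+39+20+17+12+8+28+10+14 = 204, so the proportions are 0.16176, 0.11275, 0.19118, 0.09804, 0.08333, 0.05882, 0.03922, 0.13725, 0.04902, 0.06863 (working shown to 5 dp, full precision carried).
D = 0.16176² + 0.11275² + 0.19118² + 0.09804² + 0.08333² + 0.05882² + 0.03922² + 0.13725² + 0.04902² + 0.06863² = 0.02617 + 0.01271 + 0.03655 + 0.00961 + 0.00694 + 0.00346 + 0.00154 + 0.01884 + 0.00240 + 0.00471 = 0.12293.
To 3 decimal places, D = 0.123.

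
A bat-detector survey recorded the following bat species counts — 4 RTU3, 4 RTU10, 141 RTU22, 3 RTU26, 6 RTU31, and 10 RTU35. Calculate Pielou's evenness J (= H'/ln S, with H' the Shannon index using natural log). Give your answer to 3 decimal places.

0.382

Total N = 4+4+141+3+6+10 = 168, so the proportions are 0.02381, 0.02381, 0.83929, 0.01786, 0.03571, 0.05952 (working shown to 5 dp, full precision carried).
H' = −Σ pᵢ ln pᵢ = −((-0.08899) + (-0.08899) + (-0.14705) + (-0.07188) + (-0.11901) + (-0.16794)) = 0.68386.
With S = 6 species, ln S = 1.79176, so J = 0.68386/1.79176 = 0.38167, i.e. 0.382 to 3 decimal places.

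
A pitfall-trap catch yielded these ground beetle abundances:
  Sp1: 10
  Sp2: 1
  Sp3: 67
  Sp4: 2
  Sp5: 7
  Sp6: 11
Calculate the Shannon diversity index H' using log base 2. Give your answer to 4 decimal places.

1.5193

Total N = 10+1+67+2+7+11 = 98, so the proportions are 0.102041, 0.010204, 0.683673, 0.020408, 0.071429, 0.112245 (working shown to 6 dp, full precision carried).
Each pᵢ log₂ pᵢ term: 0.102041×(-3.292782)=-0.335998, 0.010204×(-6.614710)=-0.067497, 0.683673×(-0.548621)=-0.375077, 0.020408×(-5.614710)=-0.114586, 0.071429×(-3.807355)=-0.271954, 0.112245×(-3.155278)=-0.354164.
Sum = -1.519276, so H' = 1.5193.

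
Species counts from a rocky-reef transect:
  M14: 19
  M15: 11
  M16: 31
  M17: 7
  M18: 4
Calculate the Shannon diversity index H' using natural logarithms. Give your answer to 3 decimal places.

1.389

Total N = 19+11+31+7+4 = 72, so the proportions are 0.26389, 0.15278, 0.43056, 0.09722, 0.05556 (working shown to 5 dp, full precision carried).
Each pᵢ ln pᵢ term: 0.26389×(-1.33223)=-0.35156, 0.15278×(-1.87877)=-0.28703, 0.43056×(-0.84268)=-0.36282, 0.09722×(-2.33076)=-0.22660, 0.05556×(-2.89037)=-0.16058.
Sum = -1.38859, so H' = 1.389.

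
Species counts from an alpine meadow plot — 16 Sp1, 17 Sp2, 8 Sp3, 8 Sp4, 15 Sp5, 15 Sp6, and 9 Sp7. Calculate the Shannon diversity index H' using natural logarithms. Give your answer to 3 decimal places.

1.900

Total N = 16+17+8+8+15+15+9 = 88, so the proportions are 0.18182, 0.19318, 0.09091, 0.09091, 0.17045, 0.17045, 0.10227 (working shown to 5 dp, full precision carried).
Each pᵢ ln pᵢ term: 0.18182×(-1.70475)=-0.30995, 0.19318×(-1.64412)=-0.31761, 0.09091×(-2.39790)=-0.21799, 0.09091×(-2.39790)=-0.21799, 0.17045×(-1.76929)=-0.30158, 0.17045×(-1.76929)=-0.30158, 0.10227×(-2.28011)=-0.23319.
Sum = -1.89991, so H' = 1.900.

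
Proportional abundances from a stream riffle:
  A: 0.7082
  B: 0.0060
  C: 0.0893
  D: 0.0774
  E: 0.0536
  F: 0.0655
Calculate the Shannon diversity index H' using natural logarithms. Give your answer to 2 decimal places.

1.02

Each pᵢ ln pᵢ term (working shown to 4 dp, full precision carried): 0.7082×(-0.3450)=-0.2443, 0.006×(-5.1160)=-0.0307, 0.0893×(-2.4158)=-0.2157, 0.0774×(-2.5588)=-0.1980, 0.0536×(-2.9262)=-0.1568, 0.0655×(-2.7257)=-0.1785.
Sum = -1.0242, so H' = 1.02.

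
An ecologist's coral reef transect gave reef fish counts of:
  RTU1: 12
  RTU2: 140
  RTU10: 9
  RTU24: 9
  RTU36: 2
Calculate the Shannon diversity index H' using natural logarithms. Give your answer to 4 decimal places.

0.7139

Total N = 12+140+9+9+2 = 172, so the proportions are 0.069767, 0.813953, 0.052326, 0.052326, 0.011628 (working shown to 6 dp, full precision carried).
Each pᵢ ln pᵢ term: 0.069767×(-2.662588)=-0.185762, 0.813953×(-0.205852)=-0.167554, 0.052326×(-2.950270)=-0.154375, 0.052326×(-2.950270)=-0.154375, 0.011628×(-4.454347)=-0.051795.
Sum = -0.713860, so H' = 0.7139.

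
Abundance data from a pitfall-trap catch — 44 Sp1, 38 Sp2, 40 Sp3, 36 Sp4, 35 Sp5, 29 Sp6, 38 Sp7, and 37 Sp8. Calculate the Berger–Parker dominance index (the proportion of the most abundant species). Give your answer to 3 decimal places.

0.148

Total N = 44+38+40+36+35+29+38+37 = 297, so the proportions are 0.14815, 0.12795, 0.13468, 0.12121, 0.11785, 0.09764, 0.12795, 0.12458 (working shown to 5 dp, full precision carried).
The largest proportion is 0.14815, i.e. d = 0.148 to 3 decimal places.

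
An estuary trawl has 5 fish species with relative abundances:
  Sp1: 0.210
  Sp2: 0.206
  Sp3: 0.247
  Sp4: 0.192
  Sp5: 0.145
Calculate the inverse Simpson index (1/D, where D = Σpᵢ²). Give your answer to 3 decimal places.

4.868

D = 0.21² + 0.206² + 0.247² + 0.192² + 0.145² = 0.0441000 + 0.0424360 + 0.0610090 + 0.0368640 + 0.0210250 = 0.2054340 (working shown to 7 dp, full precision carried).
So 1/D = 4.86774, i.e. 4.868 to 3 decimal places.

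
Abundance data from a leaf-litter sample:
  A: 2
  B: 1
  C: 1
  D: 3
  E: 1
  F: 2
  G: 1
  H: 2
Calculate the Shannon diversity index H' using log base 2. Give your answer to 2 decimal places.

2.87

Total N = 2+1+1+3+1+2+1+2 = 13, so the proportions are 0.1538, 0.0769, 0.0769, 0.2308, 0.0769, 0.1538, 0.0769, 0.1538 (working shown to 4 dp, full precision carried).
Each pᵢ log₂ pᵢ term: 0.1538×(-2.7004)=-0.4155, 0.0769×(-3.7004)=-0.2846, 0.0769×(-3.7004)=-0.2846, 0.2308×(-2.1155)=-0.4882, 0.0769×(-3.7004)=-0.2846, 0.1538×(-2.7004)=-0.4155, 0.0769×(-3.7004)=-0.2846, 0.1538×(-2.7004)=-0.4155.
Sum = -2.8731, so H' = 2.87.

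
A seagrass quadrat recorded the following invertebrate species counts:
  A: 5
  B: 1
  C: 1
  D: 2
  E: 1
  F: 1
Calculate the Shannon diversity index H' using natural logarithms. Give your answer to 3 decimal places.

Total N = 5+1+1+2+1+1 = 11, so the proportions are 0.45455, 0.09091, 0.09091, 0.18182, 0.09091, 0.09091 (working shown to 5 dp, full precision carried).
Each pᵢ ln pᵢ term: 0.45455×(-0.78846)=-0.35839, 0.09091×(-2.39790)=-0.21799, 0.09091×(-2.39790)=-0.21799, 0.18182×(-1.70475)=-0.30995, 0.09091×(-2.39790)=-0.21799, 0.09091×(-2.39790)=-0.21799.
Sum = -1.54031, so H' = 1.540.

1.540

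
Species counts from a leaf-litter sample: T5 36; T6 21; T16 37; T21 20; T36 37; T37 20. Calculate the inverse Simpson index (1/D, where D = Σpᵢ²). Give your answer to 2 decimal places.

5.54

Total N = 36+21+37+20+37+20 = 171, so the proportions are 0.210526, 0.122807, 0.216374, 0.116959, 0.216374, 0.116959 (working shown to 6 dp, full precision carried).
D = 0.210526² + 0.122807² + 0.216374² + 0.116959² + 0.216374² + 0.116959² = 0.044321 + 0.015082 + 0.046818 + 0.013679 + 0.046818 + 0.013679 = 0.180397.
So 1/D = 5.5433, i.e. 5.54 to 2 decimal places.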